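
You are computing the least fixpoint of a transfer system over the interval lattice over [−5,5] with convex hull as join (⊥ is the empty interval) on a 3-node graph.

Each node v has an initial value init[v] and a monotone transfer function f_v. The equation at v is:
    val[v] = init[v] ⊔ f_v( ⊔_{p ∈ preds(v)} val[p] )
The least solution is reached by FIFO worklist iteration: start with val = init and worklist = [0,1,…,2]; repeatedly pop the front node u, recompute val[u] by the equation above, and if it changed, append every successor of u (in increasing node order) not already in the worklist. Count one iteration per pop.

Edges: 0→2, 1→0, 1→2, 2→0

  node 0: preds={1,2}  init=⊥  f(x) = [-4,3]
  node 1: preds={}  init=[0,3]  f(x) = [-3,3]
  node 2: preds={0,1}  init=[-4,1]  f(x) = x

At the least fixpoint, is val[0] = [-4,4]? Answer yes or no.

Worklist (4 pops):
  #1 pop 0: in=[-4,3] → [-4,3] (was ⊥); enqueue []
  #2 pop 1: in=⊥ → [-3,3] (was [0,3]); enqueue [0]
  #3 pop 2: in=[-4,3] → [-4,3] (was [-4,1]); enqueue []
  #4 pop 0: in=[-4,3] → [-4,3] (no change)

Fixpoint:
  val[0] = [-4,3]
  val[1] = [-3,3]
  val[2] = [-4,3]

no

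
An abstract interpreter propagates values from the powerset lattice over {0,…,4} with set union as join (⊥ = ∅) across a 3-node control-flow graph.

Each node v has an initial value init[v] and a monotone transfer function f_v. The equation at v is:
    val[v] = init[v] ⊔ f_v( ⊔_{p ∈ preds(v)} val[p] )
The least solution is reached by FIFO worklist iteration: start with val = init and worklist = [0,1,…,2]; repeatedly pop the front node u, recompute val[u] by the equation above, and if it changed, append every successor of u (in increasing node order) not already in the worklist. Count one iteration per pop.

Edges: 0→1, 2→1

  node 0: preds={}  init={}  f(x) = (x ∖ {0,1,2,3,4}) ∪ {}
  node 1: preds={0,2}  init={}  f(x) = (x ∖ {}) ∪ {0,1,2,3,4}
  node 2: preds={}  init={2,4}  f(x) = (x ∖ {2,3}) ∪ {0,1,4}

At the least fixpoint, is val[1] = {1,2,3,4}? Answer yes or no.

no

Iteration log — 4 steps:
  step 1. node 0  ⊔preds={}  new={}  stable
  step 2. node 1  ⊔preds={2,4}  new={0,1,2,3,4}  old={}  +wl: 
  step 3. node 2  ⊔preds={}  new={0,1,2,4}  old={2,4}  +wl: 1
  step 4. node 1  ⊔preds={0,1,2,4}  new={0,1,2,3,4}  stable

Least fixpoint reached:
  node 0: {}
  node 1: {0,1,2,3,4}
  node 2: {0,1,2,4}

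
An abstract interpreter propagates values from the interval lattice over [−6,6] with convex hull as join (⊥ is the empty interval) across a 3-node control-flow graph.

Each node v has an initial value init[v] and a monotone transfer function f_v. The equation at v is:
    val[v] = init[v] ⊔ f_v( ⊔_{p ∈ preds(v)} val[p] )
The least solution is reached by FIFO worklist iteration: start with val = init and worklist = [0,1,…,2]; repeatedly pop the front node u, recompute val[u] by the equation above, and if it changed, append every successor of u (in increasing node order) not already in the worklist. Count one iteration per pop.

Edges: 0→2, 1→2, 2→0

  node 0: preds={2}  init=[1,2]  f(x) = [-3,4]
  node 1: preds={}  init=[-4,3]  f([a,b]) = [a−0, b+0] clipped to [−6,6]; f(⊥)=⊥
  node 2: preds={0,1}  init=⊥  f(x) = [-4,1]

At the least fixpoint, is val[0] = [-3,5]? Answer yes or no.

Worklist (4 pops):
  #1 pop 0: in=⊥ → [-3,4] (was [1,2]); enqueue []
  #2 pop 1: in=⊥ → [-4,3] (no change)
  #3 pop 2: in=[-4,4] → [-4,1] (was ⊥); enqueue [0]
  #4 pop 0: in=[-4,1] → [-3,4] (no change)

Fixpoint:
  val[0] = [-3,4]
  val[1] = [-4,3]
  val[2] = [-4,1]

no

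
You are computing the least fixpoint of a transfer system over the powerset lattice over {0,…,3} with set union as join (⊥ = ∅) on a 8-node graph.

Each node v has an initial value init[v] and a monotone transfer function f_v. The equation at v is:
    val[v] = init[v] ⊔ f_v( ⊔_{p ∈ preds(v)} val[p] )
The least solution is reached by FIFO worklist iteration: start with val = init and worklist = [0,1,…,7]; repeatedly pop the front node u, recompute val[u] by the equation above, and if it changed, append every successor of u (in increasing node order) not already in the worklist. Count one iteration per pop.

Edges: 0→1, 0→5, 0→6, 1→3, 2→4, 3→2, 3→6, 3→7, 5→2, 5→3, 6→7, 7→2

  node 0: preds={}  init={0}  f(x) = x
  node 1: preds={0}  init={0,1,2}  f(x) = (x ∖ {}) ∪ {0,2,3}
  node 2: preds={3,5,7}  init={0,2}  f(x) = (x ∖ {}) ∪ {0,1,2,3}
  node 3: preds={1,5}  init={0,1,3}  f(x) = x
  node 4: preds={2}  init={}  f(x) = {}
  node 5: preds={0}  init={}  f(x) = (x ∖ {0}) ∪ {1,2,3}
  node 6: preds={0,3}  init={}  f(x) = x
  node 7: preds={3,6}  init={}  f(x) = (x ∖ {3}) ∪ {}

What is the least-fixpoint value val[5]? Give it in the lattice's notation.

Trace (10 dequeues):
  [1] u=0 | in {} | out {0} | ==
  [2] u=1 | in {0} | out {0,1,2,3} | prev {0,1,2} | push {}
  [3] u=2 | in {0,1,3} | out {0,1,2,3} | prev {0,2} | push {}
  [4] u=3 | in {0,1,2,3} | out {0,1,2,3} | prev {0,1,3} | push {2}
  [5] u=4 | in {0,1,2,3} | out {} | ==
  [6] u=5 | in {0} | out {1,2,3} | prev {} | push {3}
  [7] u=6 | in {0,1,2,3} | out {0,1,2,3} | prev {} | push {}
  [8] u=7 | in {0,1,2,3} | out {0,1,2} | prev {} | push {}
  [9] u=2 | in {0,1,2,3} | out {0,1,2,3} | ==
  [10] u=3 | in {0,1,2,3} | out {0,1,2,3} | ==

Converged values:
  [0] {0}
  [1] {0,1,2,3}
  [2] {0,1,2,3}
  [3] {0,1,2,3}
  [4] {}
  [5] {1,2,3}
  [6] {0,1,2,3}
  [7] {0,1,2}

{1,2,3}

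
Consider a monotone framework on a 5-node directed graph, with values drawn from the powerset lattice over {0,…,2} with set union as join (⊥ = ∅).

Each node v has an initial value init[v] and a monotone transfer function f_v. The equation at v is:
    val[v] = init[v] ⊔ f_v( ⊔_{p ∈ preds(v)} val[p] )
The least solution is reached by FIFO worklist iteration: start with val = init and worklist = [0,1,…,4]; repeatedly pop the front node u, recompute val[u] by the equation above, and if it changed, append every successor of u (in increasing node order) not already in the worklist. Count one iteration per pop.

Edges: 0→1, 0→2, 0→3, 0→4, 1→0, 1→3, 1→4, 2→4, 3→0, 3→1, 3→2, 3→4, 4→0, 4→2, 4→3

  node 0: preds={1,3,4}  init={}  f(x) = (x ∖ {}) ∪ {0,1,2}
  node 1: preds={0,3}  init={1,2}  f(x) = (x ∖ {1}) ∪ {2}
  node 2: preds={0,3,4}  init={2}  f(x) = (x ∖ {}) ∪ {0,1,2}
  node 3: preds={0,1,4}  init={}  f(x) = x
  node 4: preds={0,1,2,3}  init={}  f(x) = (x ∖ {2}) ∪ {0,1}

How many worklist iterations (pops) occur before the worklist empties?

Trace (9 dequeues):
  [1] u=0 | in {1,2} | out {0,1,2} | prev {} | push {}
  [2] u=1 | in {0,1,2} | out {0,1,2} | prev {1,2} | push {0}
  [3] u=2 | in {0,1,2} | out {0,1,2} | prev {2} | push {}
  [4] u=3 | in {0,1,2} | out {0,1,2} | prev {} | push {1,2}
  [5] u=4 | in {0,1,2} | out {0,1} | prev {} | push {3}
  [6] u=0 | in {0,1,2} | out {0,1,2} | ==
  [7] u=1 | in {0,1,2} | out {0,1,2} | ==
  [8] u=2 | in {0,1,2} | out {0,1,2} | ==
  [9] u=3 | in {0,1,2} | out {0,1,2} | ==

Converged values:
  [0] {0,1,2}
  [1] {0,1,2}
  [2] {0,1,2}
  [3] {0,1,2}
  [4] {0,1}

9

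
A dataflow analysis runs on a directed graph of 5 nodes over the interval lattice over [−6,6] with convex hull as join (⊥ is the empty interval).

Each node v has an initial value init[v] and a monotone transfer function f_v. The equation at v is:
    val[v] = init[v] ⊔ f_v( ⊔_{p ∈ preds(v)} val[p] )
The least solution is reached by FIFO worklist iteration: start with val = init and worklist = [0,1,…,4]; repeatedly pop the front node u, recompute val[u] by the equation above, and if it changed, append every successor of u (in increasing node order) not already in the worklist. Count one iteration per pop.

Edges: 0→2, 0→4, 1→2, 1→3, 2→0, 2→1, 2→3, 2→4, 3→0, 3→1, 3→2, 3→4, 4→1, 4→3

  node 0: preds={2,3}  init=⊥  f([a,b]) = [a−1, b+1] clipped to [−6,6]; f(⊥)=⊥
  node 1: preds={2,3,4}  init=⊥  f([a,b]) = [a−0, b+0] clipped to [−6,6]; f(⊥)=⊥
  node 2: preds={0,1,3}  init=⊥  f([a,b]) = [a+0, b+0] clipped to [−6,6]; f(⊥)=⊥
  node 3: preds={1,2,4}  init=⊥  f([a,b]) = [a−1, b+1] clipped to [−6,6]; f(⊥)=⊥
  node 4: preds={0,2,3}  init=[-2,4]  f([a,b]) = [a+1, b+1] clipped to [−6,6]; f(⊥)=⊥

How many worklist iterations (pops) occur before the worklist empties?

19

Worklist (19 pops):
  #1 pop 0: in=⊥ → ⊥ (no change)
  #2 pop 1: in=[-2,4] → [-2,4] (was ⊥); enqueue []
  #3 pop 2: in=[-2,4] → [-2,4] (was ⊥); enqueue [0,1]
  #4 pop 3: in=[-2,4] → [-3,5] (was ⊥); enqueue [2]
  #5 pop 4: in=[-3,5] → [-2,6] (was [-2,4]); enqueue [3]
  #6 pop 0: in=[-3,5] → [-4,6] (was ⊥); enqueue [4]
  #7 pop 1: in=[-3,6] → [-3,6] (was [-2,4]); enqueue []
  #8 pop 2: in=[-4,6] → [-4,6] (was [-2,4]); enqueue [0,1]
  #9 pop 3: in=[-4,6] → [-5,6] (was [-3,5]); enqueue [2]
  #10 pop 4: in=[-5,6] → [-4,6] (was [-2,6]); enqueue [3]
  #11 pop 0: in=[-5,6] → [-6,6] (was [-4,6]); enqueue [4]
  #12 pop 1: in=[-5,6] → [-5,6] (was [-3,6]); enqueue []
  #13 pop 2: in=[-6,6] → [-6,6] (was [-4,6]); enqueue [0,1]
  #14 pop 3: in=[-6,6] → [-6,6] (was [-5,6]); enqueue [2]
  #15 pop 4: in=[-6,6] → [-5,6] (was [-4,6]); enqueue [3]
  #16 pop 0: in=[-6,6] → [-6,6] (no change)
  #17 pop 1: in=[-6,6] → [-6,6] (was [-5,6]); enqueue []
  #18 pop 2: in=[-6,6] → [-6,6] (no change)
  #19 pop 3: in=[-6,6] → [-6,6] (no change)

Fixpoint:
  val[0] = [-6,6]
  val[1] = [-6,6]
  val[2] = [-6,6]
  val[3] = [-6,6]
  val[4] = [-5,6]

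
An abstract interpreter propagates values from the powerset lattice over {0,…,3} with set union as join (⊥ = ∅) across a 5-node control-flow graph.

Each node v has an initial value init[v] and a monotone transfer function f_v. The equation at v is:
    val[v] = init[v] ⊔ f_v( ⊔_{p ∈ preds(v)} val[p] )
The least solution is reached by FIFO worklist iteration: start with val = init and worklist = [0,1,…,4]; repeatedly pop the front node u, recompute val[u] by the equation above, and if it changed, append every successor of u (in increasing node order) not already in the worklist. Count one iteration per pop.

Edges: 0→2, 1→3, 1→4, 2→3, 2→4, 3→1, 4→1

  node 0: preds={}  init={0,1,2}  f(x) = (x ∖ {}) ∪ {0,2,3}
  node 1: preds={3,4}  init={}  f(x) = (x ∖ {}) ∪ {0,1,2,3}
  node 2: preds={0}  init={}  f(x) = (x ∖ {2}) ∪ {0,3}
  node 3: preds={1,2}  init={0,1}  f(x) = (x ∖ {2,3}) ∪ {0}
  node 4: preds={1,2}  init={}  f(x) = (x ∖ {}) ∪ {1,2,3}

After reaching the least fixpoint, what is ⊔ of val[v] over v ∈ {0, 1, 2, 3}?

{0,1,2,3}

Trace (6 dequeues):
  [1] u=0 | in {} | out {0,1,2,3} | prev {0,1,2} | push {}
  [2] u=1 | in {0,1} | out {0,1,2,3} | prev {} | push {}
  [3] u=2 | in {0,1,2,3} | out {0,1,3} | prev {} | push {}
  [4] u=3 | in {0,1,2,3} | out {0,1} | ==
  [5] u=4 | in {0,1,2,3} | out {0,1,2,3} | prev {} | push {1}
  [6] u=1 | in {0,1,2,3} | out {0,1,2,3} | ==

Converged values:
  [0] {0,1,2,3}
  [1] {0,1,2,3}
  [2] {0,1,3}
  [3] {0,1}
  [4] {0,1,2,3}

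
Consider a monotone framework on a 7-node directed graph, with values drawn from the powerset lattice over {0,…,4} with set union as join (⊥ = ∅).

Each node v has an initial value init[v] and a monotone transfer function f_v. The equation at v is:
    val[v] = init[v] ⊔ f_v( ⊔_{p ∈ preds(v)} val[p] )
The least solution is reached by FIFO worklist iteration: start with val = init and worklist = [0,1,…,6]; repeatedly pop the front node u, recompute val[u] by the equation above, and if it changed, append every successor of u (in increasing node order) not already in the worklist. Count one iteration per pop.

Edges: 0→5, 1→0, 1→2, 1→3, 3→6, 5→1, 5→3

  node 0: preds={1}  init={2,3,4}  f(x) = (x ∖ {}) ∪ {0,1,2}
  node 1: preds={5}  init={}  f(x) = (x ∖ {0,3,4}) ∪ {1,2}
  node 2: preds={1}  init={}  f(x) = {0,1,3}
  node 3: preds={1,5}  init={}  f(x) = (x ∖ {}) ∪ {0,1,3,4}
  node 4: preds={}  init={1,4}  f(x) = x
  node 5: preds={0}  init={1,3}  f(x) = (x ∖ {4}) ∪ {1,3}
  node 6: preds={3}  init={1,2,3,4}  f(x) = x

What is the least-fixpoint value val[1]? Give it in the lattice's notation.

Worklist (10 pops):
  #1 pop 0: in={} → {0,1,2,3,4} (was {2,3,4}); enqueue []
  #2 pop 1: in={1,3} → {1,2} (was {}); enqueue [0]
  #3 pop 2: in={1,2} → {0,1,3} (was {}); enqueue []
  #4 pop 3: in={1,2,3} → {0,1,2,3,4} (was {}); enqueue []
  #5 pop 4: in={} → {1,4} (no change)
  #6 pop 5: in={0,1,2,3,4} → {0,1,2,3} (was {1,3}); enqueue [1,3]
  #7 pop 6: in={0,1,2,3,4} → {0,1,2,3,4} (was {1,2,3,4}); enqueue []
  #8 pop 0: in={1,2} → {0,1,2,3,4} (no change)
  #9 pop 1: in={0,1,2,3} → {1,2} (no change)
  #10 pop 3: in={0,1,2,3} → {0,1,2,3,4} (no change)

Fixpoint:
  val[0] = {0,1,2,3,4}
  val[1] = {1,2}
  val[2] = {0,1,3}
  val[3] = {0,1,2,3,4}
  val[4] = {1,4}
  val[5] = {0,1,2,3}
  val[6] = {0,1,2,3,4}

{1,2}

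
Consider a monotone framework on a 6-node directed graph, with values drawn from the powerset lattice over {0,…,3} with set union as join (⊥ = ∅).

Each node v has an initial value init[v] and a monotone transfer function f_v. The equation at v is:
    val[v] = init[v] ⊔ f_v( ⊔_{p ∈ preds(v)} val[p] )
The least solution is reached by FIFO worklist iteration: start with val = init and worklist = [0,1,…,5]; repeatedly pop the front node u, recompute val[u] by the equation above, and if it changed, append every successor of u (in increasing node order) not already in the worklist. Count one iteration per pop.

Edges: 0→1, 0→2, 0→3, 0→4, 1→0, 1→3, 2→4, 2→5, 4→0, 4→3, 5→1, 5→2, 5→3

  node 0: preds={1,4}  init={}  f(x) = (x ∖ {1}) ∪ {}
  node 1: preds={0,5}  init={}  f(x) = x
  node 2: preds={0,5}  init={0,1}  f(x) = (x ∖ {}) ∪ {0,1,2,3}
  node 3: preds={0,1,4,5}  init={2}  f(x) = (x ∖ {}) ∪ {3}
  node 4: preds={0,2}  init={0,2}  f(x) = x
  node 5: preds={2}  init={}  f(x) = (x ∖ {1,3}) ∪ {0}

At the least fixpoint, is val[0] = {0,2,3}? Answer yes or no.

Iteration log — 13 steps:
  step 1. node 0  ⊔preds={0,2}  new={0,2}  old={}  +wl: 
  step 2. node 1  ⊔preds={0,2}  new={0,2}  old={}  +wl: 0
  step 3. node 2  ⊔preds={0,2}  new={0,1,2,3}  old={0,1}  +wl: 
  step 4. node 3  ⊔preds={0,2}  new={0,2,3}  old={2}  +wl: 
  step 5. node 4  ⊔preds={0,1,2,3}  new={0,1,2,3}  old={0,2}  +wl: 3
  step 6. node 5  ⊔preds={0,1,2,3}  new={0,2}  old={}  +wl: 1,2
  step 7. node 0  ⊔preds={0,1,2,3}  new={0,2,3}  old={0,2}  +wl: 4
  step 8. node 3  ⊔preds={0,1,2,3}  new={0,1,2,3}  old={0,2,3}  +wl: 
  step 9. node 1  ⊔preds={0,2,3}  new={0,2,3}  old={0,2}  +wl: 0,3
  step 10. node 2  ⊔preds={0,2,3}  new={0,1,2,3}  stable
  step 11. node 4  ⊔preds={0,1,2,3}  new={0,1,2,3}  stable
  step 12. node 0  ⊔preds={0,1,2,3}  new={0,2,3}  stable
  step 13. node 3  ⊔preds={0,1,2,3}  new={0,1,2,3}  stable

Least fixpoint reached:
  node 0: {0,2,3}
  node 1: {0,2,3}
  node 2: {0,1,2,3}
  node 3: {0,1,2,3}
  node 4: {0,1,2,3}
  node 5: {0,2}

yes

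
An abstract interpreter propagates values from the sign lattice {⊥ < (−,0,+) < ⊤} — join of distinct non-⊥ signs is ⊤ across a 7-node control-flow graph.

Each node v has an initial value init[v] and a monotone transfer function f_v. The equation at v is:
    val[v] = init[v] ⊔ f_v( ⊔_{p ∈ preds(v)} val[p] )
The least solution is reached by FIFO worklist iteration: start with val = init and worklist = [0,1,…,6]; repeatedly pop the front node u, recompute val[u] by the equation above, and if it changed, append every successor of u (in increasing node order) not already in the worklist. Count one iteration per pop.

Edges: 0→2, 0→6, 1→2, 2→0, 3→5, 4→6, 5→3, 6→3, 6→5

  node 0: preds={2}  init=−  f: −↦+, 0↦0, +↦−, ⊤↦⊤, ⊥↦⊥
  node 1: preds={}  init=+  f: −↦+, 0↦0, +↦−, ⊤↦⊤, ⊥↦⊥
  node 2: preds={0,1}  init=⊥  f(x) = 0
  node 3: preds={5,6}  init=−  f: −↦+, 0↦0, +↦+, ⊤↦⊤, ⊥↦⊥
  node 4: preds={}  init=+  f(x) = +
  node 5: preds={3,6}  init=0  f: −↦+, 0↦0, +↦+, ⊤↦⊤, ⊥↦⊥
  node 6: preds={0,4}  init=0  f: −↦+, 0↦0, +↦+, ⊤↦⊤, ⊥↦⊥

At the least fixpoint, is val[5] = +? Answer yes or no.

no

Worklist (12 pops):
  #1 pop 0: in=⊥ → − (no change)
  #2 pop 1: in=⊥ → + (no change)
  #3 pop 2: in=⊤ → 0 (was ⊥); enqueue [0]
  #4 pop 3: in=0 → ⊤ (was −); enqueue []
  #5 pop 4: in=⊥ → + (no change)
  #6 pop 5: in=⊤ → ⊤ (was 0); enqueue [3]
  #7 pop 6: in=⊤ → ⊤ (was 0); enqueue [5]
  #8 pop 0: in=0 → ⊤ (was −); enqueue [2,6]
  #9 pop 3: in=⊤ → ⊤ (no change)
  #10 pop 5: in=⊤ → ⊤ (no change)
  #11 pop 2: in=⊤ → 0 (no change)
  #12 pop 6: in=⊤ → ⊤ (no change)

Fixpoint:
  val[0] = ⊤
  val[1] = +
  val[2] = 0
  val[3] = ⊤
  val[4] = +
  val[5] = ⊤
  val[6] = ⊤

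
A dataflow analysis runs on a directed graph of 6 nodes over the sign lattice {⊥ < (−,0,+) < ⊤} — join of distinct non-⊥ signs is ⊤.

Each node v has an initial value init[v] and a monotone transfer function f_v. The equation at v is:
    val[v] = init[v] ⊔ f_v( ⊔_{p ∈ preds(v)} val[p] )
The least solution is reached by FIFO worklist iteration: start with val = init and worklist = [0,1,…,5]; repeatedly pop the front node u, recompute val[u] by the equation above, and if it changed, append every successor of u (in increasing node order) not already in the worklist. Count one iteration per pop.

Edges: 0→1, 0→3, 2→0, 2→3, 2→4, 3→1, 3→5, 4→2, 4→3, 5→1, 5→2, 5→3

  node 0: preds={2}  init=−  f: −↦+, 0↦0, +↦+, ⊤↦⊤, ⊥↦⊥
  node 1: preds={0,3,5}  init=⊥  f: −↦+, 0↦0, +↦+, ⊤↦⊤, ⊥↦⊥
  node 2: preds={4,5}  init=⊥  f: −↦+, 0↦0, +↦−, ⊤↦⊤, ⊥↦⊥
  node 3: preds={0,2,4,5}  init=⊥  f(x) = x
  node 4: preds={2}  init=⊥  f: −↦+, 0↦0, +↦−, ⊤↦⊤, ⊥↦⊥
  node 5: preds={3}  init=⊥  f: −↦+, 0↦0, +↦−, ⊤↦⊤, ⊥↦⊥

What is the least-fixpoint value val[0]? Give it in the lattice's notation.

⊤

Iteration log — 21 steps:
  step 1. node 0  ⊔preds=⊥  new=−  stable
  step 2. node 1  ⊔preds=−  new=+  old=⊥  +wl: 
  step 3. node 2  ⊔preds=⊥  new=⊥  stable
  step 4. node 3  ⊔preds=−  new=−  old=⊥  +wl: 1
  step 5. node 4  ⊔preds=⊥  new=⊥  stable
  step 6. node 5  ⊔preds=−  new=+  old=⊥  +wl: 2,3
  step 7. node 1  ⊔preds=⊤  new=⊤  old=+  +wl: 
  step 8. node 2  ⊔preds=+  new=−  old=⊥  +wl: 0,4
  step 9. node 3  ⊔preds=⊤  new=⊤  old=−  +wl: 1,5
  step 10. node 0  ⊔preds=−  new=⊤  old=−  +wl: 3
  step 11. node 4  ⊔preds=−  new=+  old=⊥  +wl: 2
  step 12. node 1  ⊔preds=⊤  new=⊤  stable
  step 13. node 5  ⊔preds=⊤  new=⊤  old=+  +wl: 1
  step 14. node 3  ⊔preds=⊤  new=⊤  stable
  step 15. node 2  ⊔preds=⊤  new=⊤  old=−  +wl: 0,3,4
  step 16. node 1  ⊔preds=⊤  new=⊤  stable
  step 17. node 0  ⊔preds=⊤  new=⊤  stable
  step 18. node 3  ⊔preds=⊤  new=⊤  stable
  step 19. node 4  ⊔preds=⊤  new=⊤  old=+  +wl: 2,3
  step 20. node 2  ⊔preds=⊤  new=⊤  stable
  step 21. node 3  ⊔preds=⊤  new=⊤  stable

Least fixpoint reached:
  node 0: ⊤
  node 1: ⊤
  node 2: ⊤
  node 3: ⊤
  node 4: ⊤
  node 5: ⊤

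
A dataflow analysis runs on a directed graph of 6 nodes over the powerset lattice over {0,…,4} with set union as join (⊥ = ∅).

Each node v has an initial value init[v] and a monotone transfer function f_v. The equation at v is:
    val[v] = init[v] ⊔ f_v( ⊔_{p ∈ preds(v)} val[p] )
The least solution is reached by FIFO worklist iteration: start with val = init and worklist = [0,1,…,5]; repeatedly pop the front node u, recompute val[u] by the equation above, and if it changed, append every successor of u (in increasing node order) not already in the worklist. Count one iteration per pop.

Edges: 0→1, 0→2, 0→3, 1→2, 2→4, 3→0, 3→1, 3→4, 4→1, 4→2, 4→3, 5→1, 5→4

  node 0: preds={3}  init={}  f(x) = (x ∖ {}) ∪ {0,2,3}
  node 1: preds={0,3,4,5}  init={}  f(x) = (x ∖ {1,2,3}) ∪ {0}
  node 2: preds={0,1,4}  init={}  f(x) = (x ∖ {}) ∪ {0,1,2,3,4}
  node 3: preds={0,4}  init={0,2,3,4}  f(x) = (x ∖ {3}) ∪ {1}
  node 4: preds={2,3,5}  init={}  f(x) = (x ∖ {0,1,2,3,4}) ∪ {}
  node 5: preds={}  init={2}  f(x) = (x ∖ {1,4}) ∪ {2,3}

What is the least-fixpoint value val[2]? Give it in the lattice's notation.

Iteration log — 11 steps:
  step 1. node 0  ⊔preds={0,2,3,4}  new={0,2,3,4}  old={}  +wl: 
  step 2. node 1  ⊔preds={0,2,3,4}  new={0,4}  old={}  +wl: 
  step 3. node 2  ⊔preds={0,2,3,4}  new={0,1,2,3,4}  old={}  +wl: 
  step 4. node 3  ⊔preds={0,2,3,4}  new={0,1,2,3,4}  old={0,2,3,4}  +wl: 0,1
  step 5. node 4  ⊔preds={0,1,2,3,4}  new={}  stable
  step 6. node 5  ⊔preds={}  new={2,3}  old={2}  +wl: 4
  step 7. node 0  ⊔preds={0,1,2,3,4}  new={0,1,2,3,4}  old={0,2,3,4}  +wl: 2,3
  step 8. node 1  ⊔preds={0,1,2,3,4}  new={0,4}  stable
  step 9. node 4  ⊔preds={0,1,2,3,4}  new={}  stable
  step 10. node 2  ⊔preds={0,1,2,3,4}  new={0,1,2,3,4}  stable
  step 11. node 3  ⊔preds={0,1,2,3,4}  new={0,1,2,3,4}  stable

Least fixpoint reached:
  node 0: {0,1,2,3,4}
  node 1: {0,4}
  node 2: {0,1,2,3,4}
  node 3: {0,1,2,3,4}
  node 4: {}
  node 5: {2,3}

{0,1,2,3,4}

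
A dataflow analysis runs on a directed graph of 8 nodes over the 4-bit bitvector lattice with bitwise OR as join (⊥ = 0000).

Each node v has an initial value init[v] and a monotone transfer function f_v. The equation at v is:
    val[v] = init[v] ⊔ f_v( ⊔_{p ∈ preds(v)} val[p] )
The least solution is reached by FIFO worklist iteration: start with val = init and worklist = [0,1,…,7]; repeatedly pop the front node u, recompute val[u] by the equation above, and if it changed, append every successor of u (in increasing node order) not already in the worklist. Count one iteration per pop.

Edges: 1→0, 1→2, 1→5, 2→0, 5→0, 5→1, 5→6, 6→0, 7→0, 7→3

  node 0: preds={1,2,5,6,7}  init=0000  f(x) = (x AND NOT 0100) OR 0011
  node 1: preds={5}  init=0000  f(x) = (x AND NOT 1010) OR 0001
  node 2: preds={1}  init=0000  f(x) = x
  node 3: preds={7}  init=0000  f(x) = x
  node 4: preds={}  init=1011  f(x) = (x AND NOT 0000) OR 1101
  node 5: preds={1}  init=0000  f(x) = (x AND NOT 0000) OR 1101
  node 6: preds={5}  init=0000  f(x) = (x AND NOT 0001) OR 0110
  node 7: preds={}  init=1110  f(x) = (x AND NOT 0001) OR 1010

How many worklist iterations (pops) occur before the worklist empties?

14

Worklist (14 pops):
  #1 pop 0: in=1110 → 1011 (was 0000); enqueue []
  #2 pop 1: in=0000 → 0001 (was 0000); enqueue [0]
  #3 pop 2: in=0001 → 0001 (was 0000); enqueue []
  #4 pop 3: in=1110 → 1110 (was 0000); enqueue []
  #5 pop 4: in=0000 → 1111 (was 1011); enqueue []
  #6 pop 5: in=0001 → 1101 (was 0000); enqueue [1]
  #7 pop 6: in=1101 → 1110 (was 0000); enqueue []
  #8 pop 7: in=0000 → 1110 (no change)
  #9 pop 0: in=1111 → 1011 (no change)
  #10 pop 1: in=1101 → 0101 (was 0001); enqueue [0,2,5]
  #11 pop 0: in=1111 → 1011 (no change)
  #12 pop 2: in=0101 → 0101 (was 0001); enqueue [0]
  #13 pop 5: in=0101 → 1101 (no change)
  #14 pop 0: in=1111 → 1011 (no change)

Fixpoint:
  val[0] = 1011
  val[1] = 0101
  val[2] = 0101
  val[3] = 1110
  val[4] = 1111
  val[5] = 1101
  val[6] = 1110
  val[7] = 1110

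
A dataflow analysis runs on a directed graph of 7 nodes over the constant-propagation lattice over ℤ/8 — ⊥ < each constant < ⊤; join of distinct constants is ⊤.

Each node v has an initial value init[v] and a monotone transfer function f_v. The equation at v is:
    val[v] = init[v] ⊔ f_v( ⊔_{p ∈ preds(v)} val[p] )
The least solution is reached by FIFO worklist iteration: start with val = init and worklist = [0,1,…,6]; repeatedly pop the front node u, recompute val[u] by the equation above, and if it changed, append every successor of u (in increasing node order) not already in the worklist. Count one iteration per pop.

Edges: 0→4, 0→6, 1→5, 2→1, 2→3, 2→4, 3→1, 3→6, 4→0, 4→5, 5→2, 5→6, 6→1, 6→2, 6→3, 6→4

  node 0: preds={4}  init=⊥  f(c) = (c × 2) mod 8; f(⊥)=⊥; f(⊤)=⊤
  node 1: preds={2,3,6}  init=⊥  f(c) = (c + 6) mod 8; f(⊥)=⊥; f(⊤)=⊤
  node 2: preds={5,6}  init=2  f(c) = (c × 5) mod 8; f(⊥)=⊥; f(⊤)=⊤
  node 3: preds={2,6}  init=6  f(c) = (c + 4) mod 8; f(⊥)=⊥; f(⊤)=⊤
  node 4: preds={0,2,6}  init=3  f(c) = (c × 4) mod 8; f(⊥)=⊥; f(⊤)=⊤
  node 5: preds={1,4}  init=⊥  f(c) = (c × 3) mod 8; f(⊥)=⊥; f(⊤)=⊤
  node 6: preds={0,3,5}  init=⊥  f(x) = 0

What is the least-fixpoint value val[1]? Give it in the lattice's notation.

Trace (14 dequeues):
  [1] u=0 | in 3 | out 6 | prev ⊥ | push {}
  [2] u=1 | in ⊤ | out ⊤ | prev ⊥ | push {}
  [3] u=2 | in ⊥ | out 2 | ==
  [4] u=3 | in 2 | out 6 | ==
  [5] u=4 | in ⊤ | out ⊤ | prev 3 | push {0}
  [6] u=5 | in ⊤ | out ⊤ | prev ⊥ | push {2}
  [7] u=6 | in ⊤ | out 0 | prev ⊥ | push {1,3,4}
  [8] u=0 | in ⊤ | out ⊤ | prev 6 | push {6}
  [9] u=2 | in ⊤ | out ⊤ | prev 2 | push {}
  [10] u=1 | in ⊤ | out ⊤ | ==
  [11] u=3 | in ⊤ | out ⊤ | prev 6 | push {1}
  [12] u=4 | in ⊤ | out ⊤ | ==
  [13] u=6 | in ⊤ | out 0 | ==
  [14] u=1 | in ⊤ | out ⊤ | ==

Converged values:
  [0] ⊤
  [1] ⊤
  [2] ⊤
  [3] ⊤
  [4] ⊤
  [5] ⊤
  [6] 0

⊤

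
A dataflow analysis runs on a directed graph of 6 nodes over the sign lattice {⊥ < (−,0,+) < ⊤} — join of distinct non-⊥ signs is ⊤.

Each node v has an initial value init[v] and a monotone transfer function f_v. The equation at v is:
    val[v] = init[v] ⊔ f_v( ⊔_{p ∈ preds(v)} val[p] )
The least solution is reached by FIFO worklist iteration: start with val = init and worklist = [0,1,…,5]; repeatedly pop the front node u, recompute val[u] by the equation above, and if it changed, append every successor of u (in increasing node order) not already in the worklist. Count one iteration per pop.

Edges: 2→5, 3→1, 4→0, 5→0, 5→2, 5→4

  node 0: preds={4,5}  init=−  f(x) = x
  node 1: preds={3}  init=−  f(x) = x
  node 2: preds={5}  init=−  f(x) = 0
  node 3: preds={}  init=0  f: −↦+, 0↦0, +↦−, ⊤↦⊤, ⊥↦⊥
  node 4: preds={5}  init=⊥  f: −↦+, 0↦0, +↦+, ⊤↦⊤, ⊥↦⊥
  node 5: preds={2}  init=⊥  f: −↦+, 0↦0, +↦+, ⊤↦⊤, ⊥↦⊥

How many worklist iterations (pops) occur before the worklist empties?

10

Worklist (10 pops):
  #1 pop 0: in=⊥ → − (no change)
  #2 pop 1: in=0 → ⊤ (was −); enqueue []
  #3 pop 2: in=⊥ → ⊤ (was −); enqueue []
  #4 pop 3: in=⊥ → 0 (no change)
  #5 pop 4: in=⊥ → ⊥ (no change)
  #6 pop 5: in=⊤ → ⊤ (was ⊥); enqueue [0,2,4]
  #7 pop 0: in=⊤ → ⊤ (was −); enqueue []
  #8 pop 2: in=⊤ → ⊤ (no change)
  #9 pop 4: in=⊤ → ⊤ (was ⊥); enqueue [0]
  #10 pop 0: in=⊤ → ⊤ (no change)

Fixpoint:
  val[0] = ⊤
  val[1] = ⊤
  val[2] = ⊤
  val[3] = 0
  val[4] = ⊤
  val[5] = ⊤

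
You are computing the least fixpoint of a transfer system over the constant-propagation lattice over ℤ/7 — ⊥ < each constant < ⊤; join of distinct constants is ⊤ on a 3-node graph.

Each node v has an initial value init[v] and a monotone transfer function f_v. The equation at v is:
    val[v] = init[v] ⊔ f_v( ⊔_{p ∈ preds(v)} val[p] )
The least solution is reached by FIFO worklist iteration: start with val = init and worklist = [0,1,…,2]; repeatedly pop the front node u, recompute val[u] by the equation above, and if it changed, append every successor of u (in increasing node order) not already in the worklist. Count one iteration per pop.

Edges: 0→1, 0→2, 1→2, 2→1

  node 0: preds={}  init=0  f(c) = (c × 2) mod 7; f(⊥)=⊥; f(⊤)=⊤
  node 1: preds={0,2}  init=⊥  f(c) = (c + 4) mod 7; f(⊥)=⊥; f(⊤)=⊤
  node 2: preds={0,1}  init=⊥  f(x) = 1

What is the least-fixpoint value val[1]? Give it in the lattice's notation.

Iteration log — 5 steps:
  step 1. node 0  ⊔preds=⊥  new=0  stable
  step 2. node 1  ⊔preds=0  new=4  old=⊥  +wl: 
  step 3. node 2  ⊔preds=⊤  new=1  old=⊥  +wl: 1
  step 4. node 1  ⊔preds=⊤  new=⊤  old=4  +wl: 2
  step 5. node 2  ⊔preds=⊤  new=1  stable

Least fixpoint reached:
  node 0: 0
  node 1: ⊤
  node 2: 1

⊤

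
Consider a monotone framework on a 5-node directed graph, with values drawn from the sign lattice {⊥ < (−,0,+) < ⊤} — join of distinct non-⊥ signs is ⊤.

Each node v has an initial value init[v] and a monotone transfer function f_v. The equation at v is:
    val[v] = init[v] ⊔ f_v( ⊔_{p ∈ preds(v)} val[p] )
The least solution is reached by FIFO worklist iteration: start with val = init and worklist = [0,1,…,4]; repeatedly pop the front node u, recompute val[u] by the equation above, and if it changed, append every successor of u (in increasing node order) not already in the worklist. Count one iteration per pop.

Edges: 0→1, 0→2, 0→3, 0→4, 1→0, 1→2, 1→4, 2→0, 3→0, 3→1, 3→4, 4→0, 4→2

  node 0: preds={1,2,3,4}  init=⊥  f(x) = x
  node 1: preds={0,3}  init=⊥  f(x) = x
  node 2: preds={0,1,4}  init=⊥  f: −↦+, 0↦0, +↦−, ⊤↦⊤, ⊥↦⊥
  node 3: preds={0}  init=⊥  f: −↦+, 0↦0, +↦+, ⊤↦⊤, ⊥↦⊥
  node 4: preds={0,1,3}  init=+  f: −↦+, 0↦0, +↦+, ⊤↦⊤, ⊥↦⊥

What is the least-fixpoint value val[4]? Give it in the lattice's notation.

⊤

Iteration log — 13 steps:
  step 1. node 0  ⊔preds=+  new=+  old=⊥  +wl: 
  step 2. node 1  ⊔preds=+  new=+  old=⊥  +wl: 0
  step 3. node 2  ⊔preds=+  new=−  old=⊥  +wl: 
  step 4. node 3  ⊔preds=+  new=+  old=⊥  +wl: 1
  step 5. node 4  ⊔preds=+  new=+  stable
  step 6. node 0  ⊔preds=⊤  new=⊤  old=+  +wl: 2,3,4
  step 7. node 1  ⊔preds=⊤  new=⊤  old=+  +wl: 0
  step 8. node 2  ⊔preds=⊤  new=⊤  old=−  +wl: 
  step 9. node 3  ⊔preds=⊤  new=⊤  old=+  +wl: 1
  step 10. node 4  ⊔preds=⊤  new=⊤  old=+  +wl: 2
  step 11. node 0  ⊔preds=⊤  new=⊤  stable
  step 12. node 1  ⊔preds=⊤  new=⊤  stable
  step 13. node 2  ⊔preds=⊤  new=⊤  stable

Least fixpoint reached:
  node 0: ⊤
  node 1: ⊤
  node 2: ⊤
  node 3: ⊤
  node 4: ⊤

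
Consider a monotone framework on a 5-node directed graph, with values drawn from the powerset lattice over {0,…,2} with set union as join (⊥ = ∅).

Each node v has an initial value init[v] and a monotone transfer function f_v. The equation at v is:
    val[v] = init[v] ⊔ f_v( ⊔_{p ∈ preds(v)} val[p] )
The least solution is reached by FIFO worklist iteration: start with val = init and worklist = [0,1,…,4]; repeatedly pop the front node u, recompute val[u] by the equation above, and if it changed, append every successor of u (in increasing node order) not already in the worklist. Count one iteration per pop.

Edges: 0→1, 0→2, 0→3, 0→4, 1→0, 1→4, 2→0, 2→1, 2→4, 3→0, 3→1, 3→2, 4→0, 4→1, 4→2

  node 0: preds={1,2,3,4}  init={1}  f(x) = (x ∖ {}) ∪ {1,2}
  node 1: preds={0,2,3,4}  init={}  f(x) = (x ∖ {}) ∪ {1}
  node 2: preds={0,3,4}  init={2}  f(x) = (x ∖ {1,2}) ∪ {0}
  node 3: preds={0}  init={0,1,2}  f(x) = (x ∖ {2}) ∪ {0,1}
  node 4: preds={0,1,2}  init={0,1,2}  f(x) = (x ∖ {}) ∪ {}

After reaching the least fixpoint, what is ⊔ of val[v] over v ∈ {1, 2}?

Worklist (7 pops):
  #1 pop 0: in={0,1,2} → {0,1,2} (was {1}); enqueue []
  #2 pop 1: in={0,1,2} → {0,1,2} (was {}); enqueue [0]
  #3 pop 2: in={0,1,2} → {0,2} (was {2}); enqueue [1]
  #4 pop 3: in={0,1,2} → {0,1,2} (no change)
  #5 pop 4: in={0,1,2} → {0,1,2} (no change)
  #6 pop 0: in={0,1,2} → {0,1,2} (no change)
  #7 pop 1: in={0,1,2} → {0,1,2} (no change)

Fixpoint:
  val[0] = {0,1,2}
  val[1] = {0,1,2}
  val[2] = {0,2}
  val[3] = {0,1,2}
  val[4] = {0,1,2}

{0,1,2}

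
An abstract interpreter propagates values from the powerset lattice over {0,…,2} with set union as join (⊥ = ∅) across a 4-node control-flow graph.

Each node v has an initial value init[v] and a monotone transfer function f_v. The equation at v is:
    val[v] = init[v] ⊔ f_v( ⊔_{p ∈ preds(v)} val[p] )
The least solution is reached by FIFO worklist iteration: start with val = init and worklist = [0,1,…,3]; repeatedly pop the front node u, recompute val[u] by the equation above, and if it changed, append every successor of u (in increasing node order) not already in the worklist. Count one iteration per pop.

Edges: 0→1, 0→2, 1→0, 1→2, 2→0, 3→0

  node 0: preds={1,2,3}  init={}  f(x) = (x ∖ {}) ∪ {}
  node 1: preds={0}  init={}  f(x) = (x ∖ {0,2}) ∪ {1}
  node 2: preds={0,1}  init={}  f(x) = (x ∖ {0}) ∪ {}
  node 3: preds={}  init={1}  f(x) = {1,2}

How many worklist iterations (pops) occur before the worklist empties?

Trace (8 dequeues):
  [1] u=0 | in {1} | out {1} | prev {} | push {}
  [2] u=1 | in {1} | out {1} | prev {} | push {0}
  [3] u=2 | in {1} | out {1} | prev {} | push {}
  [4] u=3 | in {} | out {1,2} | prev {1} | push {}
  [5] u=0 | in {1,2} | out {1,2} | prev {1} | push {1,2}
  [6] u=1 | in {1,2} | out {1} | ==
  [7] u=2 | in {1,2} | out {1,2} | prev {1} | push {0}
  [8] u=0 | in {1,2} | out {1,2} | ==

Converged values:
  [0] {1,2}
  [1] {1}
  [2] {1,2}
  [3] {1,2}

8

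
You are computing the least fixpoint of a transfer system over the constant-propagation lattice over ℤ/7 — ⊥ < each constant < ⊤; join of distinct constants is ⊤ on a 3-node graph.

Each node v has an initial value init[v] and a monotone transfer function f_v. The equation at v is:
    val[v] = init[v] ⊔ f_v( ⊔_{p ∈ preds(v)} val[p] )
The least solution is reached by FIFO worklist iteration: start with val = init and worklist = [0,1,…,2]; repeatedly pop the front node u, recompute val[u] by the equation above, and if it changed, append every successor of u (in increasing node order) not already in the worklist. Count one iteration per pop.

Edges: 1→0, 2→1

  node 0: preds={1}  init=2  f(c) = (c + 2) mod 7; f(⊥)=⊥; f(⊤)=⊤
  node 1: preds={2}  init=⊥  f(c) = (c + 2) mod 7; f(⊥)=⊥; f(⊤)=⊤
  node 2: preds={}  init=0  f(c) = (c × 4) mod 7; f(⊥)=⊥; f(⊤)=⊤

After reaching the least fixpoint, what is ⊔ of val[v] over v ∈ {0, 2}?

⊤

Iteration log — 4 steps:
  step 1. node 0  ⊔preds=⊥  new=2  stable
  step 2. node 1  ⊔preds=0  new=2  old=⊥  +wl: 0
  step 3. node 2  ⊔preds=⊥  new=0  stable
  step 4. node 0  ⊔preds=2  new=⊤  old=2  +wl: 

Least fixpoint reached:
  node 0: ⊤
  node 1: 2
  node 2: 0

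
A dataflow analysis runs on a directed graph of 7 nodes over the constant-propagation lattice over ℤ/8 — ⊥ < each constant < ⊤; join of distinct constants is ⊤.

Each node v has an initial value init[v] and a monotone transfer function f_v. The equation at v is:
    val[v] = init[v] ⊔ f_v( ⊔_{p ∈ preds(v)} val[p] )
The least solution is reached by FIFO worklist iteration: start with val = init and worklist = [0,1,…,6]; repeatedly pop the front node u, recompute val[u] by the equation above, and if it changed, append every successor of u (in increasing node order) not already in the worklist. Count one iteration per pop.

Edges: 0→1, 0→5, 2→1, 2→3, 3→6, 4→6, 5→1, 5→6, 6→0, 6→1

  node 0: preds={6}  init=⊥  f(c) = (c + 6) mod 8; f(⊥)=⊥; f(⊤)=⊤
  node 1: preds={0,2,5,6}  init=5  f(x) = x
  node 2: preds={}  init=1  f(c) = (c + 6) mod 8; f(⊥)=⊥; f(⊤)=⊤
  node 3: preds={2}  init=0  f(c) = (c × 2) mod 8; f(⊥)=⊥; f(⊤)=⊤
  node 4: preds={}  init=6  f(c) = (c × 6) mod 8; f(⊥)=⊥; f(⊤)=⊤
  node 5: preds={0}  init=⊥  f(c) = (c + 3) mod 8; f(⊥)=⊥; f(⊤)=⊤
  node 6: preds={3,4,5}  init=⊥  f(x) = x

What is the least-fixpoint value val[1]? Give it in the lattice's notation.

Trace (12 dequeues):
  [1] u=0 | in ⊥ | out ⊥ | ==
  [2] u=1 | in 1 | out ⊤ | prev 5 | push {}
  [3] u=2 | in ⊥ | out 1 | ==
  [4] u=3 | in 1 | out ⊤ | prev 0 | push {}
  [5] u=4 | in ⊥ | out 6 | ==
  [6] u=5 | in ⊥ | out ⊥ | ==
  [7] u=6 | in ⊤ | out ⊤ | prev ⊥ | push {0,1}
  [8] u=0 | in ⊤ | out ⊤ | prev ⊥ | push {5}
  [9] u=1 | in ⊤ | out ⊤ | ==
  [10] u=5 | in ⊤ | out ⊤ | prev ⊥ | push {1,6}
  [11] u=1 | in ⊤ | out ⊤ | ==
  [12] u=6 | in ⊤ | out ⊤ | ==

Converged values:
  [0] ⊤
  [1] ⊤
  [2] 1
  [3] ⊤
  [4] 6
  [5] ⊤
  [6] ⊤

⊤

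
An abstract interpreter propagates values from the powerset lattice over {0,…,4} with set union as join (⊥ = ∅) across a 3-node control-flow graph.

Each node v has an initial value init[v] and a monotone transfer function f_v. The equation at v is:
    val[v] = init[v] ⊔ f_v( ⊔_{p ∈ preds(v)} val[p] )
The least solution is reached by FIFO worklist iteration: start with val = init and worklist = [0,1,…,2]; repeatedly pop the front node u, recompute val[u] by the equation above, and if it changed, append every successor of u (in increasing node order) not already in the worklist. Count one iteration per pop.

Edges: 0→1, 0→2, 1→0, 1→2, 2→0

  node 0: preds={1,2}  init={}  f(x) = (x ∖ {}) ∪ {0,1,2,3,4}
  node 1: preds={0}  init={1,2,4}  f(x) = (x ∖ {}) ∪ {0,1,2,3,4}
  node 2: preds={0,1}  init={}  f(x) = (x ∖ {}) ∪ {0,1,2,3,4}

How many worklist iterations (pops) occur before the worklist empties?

Iteration log — 4 steps:
  step 1. node 0  ⊔preds={1,2,4}  new={0,1,2,3,4}  old={}  +wl: 
  step 2. node 1  ⊔preds={0,1,2,3,4}  new={0,1,2,3,4}  old={1,2,4}  +wl: 0
  step 3. node 2  ⊔preds={0,1,2,3,4}  new={0,1,2,3,4}  old={}  +wl: 
  step 4. node 0  ⊔preds={0,1,2,3,4}  new={0,1,2,3,4}  stable

Least fixpoint reached:
  node 0: {0,1,2,3,4}
  node 1: {0,1,2,3,4}
  node 2: {0,1,2,3,4}

4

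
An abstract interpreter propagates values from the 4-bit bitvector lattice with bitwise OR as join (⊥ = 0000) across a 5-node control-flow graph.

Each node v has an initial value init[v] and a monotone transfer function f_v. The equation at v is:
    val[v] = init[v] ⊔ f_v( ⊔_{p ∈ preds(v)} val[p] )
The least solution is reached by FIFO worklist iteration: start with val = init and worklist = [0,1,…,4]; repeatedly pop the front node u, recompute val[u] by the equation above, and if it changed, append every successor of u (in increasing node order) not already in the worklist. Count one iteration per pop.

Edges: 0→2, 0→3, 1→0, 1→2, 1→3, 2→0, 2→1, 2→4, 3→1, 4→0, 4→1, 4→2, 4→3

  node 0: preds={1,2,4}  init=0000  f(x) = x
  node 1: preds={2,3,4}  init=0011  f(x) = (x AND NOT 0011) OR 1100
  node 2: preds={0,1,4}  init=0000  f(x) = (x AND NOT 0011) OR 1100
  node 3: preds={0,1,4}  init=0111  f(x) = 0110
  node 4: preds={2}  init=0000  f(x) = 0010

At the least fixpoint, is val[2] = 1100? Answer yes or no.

Iteration log — 9 steps:
  step 1. node 0  ⊔preds=0011  new=0011  old=0000  +wl: 
  step 2. node 1  ⊔preds=0111  new=1111  old=0011  +wl: 0
  step 3. node 2  ⊔preds=1111  new=1100  old=0000  +wl: 1
  step 4. node 3  ⊔preds=1111  new=0111  stable
  step 5. node 4  ⊔preds=1100  new=0010  old=0000  +wl: 2,3
  step 6. node 0  ⊔preds=1111  new=1111  old=0011  +wl: 
  step 7. node 1  ⊔preds=1111  new=1111  stable
  step 8. node 2  ⊔preds=1111  new=1100  stable
  step 9. node 3  ⊔preds=1111  new=0111  stable

Least fixpoint reached:
  node 0: 1111
  node 1: 1111
  node 2: 1100
  node 3: 0111
  node 4: 0010

yes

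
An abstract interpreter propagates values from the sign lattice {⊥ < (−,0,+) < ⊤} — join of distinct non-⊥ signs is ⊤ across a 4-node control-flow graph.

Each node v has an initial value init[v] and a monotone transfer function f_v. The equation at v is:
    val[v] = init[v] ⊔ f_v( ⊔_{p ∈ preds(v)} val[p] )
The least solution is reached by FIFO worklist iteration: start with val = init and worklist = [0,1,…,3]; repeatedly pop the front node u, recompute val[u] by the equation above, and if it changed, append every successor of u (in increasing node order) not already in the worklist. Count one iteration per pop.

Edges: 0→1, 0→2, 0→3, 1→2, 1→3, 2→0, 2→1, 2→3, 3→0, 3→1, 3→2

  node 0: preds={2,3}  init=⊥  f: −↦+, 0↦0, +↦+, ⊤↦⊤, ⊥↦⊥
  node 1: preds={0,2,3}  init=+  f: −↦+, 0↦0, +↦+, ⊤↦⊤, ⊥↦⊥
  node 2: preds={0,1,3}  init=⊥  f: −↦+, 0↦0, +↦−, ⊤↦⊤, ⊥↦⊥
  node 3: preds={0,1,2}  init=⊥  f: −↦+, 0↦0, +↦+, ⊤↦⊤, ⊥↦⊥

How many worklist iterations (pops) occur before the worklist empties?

Iteration log — 10 steps:
  step 1. node 0  ⊔preds=⊥  new=⊥  stable
  step 2. node 1  ⊔preds=⊥  new=+  stable
  step 3. node 2  ⊔preds=+  new=−  old=⊥  +wl: 0,1
  step 4. node 3  ⊔preds=⊤  new=⊤  old=⊥  +wl: 2
  step 5. node 0  ⊔preds=⊤  new=⊤  old=⊥  +wl: 3
  step 6. node 1  ⊔preds=⊤  new=⊤  old=+  +wl: 
  step 7. node 2  ⊔preds=⊤  new=⊤  old=−  +wl: 0,1
  step 8. node 3  ⊔preds=⊤  new=⊤  stable
  step 9. node 0  ⊔preds=⊤  new=⊤  stable
  step 10. node 1  ⊔preds=⊤  new=⊤  stable

Least fixpoint reached:
  node 0: ⊤
  node 1: ⊤
  node 2: ⊤
  node 3: ⊤

10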